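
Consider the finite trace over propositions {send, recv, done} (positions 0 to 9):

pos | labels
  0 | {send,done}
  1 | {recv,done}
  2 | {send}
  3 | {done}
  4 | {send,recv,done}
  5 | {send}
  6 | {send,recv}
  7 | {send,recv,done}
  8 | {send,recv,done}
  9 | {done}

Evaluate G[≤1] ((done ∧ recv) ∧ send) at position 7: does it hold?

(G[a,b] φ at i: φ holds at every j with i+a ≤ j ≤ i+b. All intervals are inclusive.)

True

Check ((done ∧ recv) ∧ send) at every j in [7,8]:
  j=7: true
  j=8: true
All positions satisfy it → formula holds.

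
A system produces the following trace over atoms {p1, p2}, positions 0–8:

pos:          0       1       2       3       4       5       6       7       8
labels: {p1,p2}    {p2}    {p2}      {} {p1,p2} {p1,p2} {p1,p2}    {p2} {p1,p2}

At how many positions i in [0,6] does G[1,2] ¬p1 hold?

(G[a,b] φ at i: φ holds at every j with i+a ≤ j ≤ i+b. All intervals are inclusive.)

2

Evaluate at each i in [0,6]:
  i=0: ✓ (all of [1,2])
  i=1: ✓ (all of [2,3])
  i=2: ✗ (fails at j=4)
  i=3: ✗ (fails at j=4)
  i=4: ✗ (fails at j=5)
  i=5: ✗ (fails at j=6)
  i=6: ✗ (fails at j=8)
Positions where it holds: {0, 1} → 2.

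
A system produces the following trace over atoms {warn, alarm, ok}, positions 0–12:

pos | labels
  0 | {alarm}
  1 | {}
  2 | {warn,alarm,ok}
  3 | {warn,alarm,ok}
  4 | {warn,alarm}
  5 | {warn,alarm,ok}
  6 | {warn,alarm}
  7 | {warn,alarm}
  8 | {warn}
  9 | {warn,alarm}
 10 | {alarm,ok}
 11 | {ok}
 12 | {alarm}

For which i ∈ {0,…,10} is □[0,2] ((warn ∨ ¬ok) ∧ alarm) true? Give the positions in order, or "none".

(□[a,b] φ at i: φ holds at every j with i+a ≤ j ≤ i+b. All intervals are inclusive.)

2, 3, 4, 5

Evaluate at each i in [0,10]:
  i=0: ✗ (fails at j=1)
  i=1: ✗ (fails at j=1)
  i=2: ✓ (all of [2,4])
  i=3: ✓ (all of [3,5])
  i=4: ✓ (all of [4,6])
  i=5: ✓ (all of [5,7])
  i=6: ✗ (fails at j=8)
  i=7: ✗ (fails at j=8)
  i=8: ✗ (fails at j=8)
  i=9: ✗ (fails at j=10)
  i=10: ✗ (fails at j=10)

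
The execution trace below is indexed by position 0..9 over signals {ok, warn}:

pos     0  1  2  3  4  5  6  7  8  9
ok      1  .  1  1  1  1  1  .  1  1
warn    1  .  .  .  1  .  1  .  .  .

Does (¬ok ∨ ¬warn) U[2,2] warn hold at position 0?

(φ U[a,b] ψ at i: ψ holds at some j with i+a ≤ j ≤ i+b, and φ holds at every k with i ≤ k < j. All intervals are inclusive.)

Need some j in [2,2] with warn, and (¬ok ∨ ¬warn) at every k in [0,j-1].
  j=2: warn false.
No j in the window works → until fails.

False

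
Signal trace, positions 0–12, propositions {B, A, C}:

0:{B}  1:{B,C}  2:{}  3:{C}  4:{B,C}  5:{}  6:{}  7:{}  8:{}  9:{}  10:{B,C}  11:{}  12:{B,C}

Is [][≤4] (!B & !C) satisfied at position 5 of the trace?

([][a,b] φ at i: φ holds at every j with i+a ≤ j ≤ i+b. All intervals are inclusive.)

Check (!B & !C) at every j in [5,9]:
  j=5: true
  j=6: true
  j=7: true
  j=8: true
  j=9: true
All positions satisfy it → formula holds.

Holds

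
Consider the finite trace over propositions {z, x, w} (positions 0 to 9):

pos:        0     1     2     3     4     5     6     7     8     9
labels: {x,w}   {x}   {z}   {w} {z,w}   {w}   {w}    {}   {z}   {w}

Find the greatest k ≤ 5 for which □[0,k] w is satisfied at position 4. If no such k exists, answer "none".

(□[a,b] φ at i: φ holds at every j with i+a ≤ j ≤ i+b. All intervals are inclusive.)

w must hold from j=4 onward; find where it first fails.
  j=4: holds
  j=5: holds
  j=6: holds
  j=7: fails
Holds on [4,6], so largest k = 2.

2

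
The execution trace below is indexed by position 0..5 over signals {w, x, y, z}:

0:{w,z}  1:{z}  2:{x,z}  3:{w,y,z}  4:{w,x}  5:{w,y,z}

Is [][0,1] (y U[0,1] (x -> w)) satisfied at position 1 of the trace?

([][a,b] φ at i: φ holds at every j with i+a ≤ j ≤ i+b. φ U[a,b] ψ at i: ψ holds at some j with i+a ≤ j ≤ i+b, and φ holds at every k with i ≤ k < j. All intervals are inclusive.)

False

Check (y U[0,1] (x -> w)) at every j in [1,2]:
  j=1: holds
  j=2: fails
Fails at j=2 → formula fails.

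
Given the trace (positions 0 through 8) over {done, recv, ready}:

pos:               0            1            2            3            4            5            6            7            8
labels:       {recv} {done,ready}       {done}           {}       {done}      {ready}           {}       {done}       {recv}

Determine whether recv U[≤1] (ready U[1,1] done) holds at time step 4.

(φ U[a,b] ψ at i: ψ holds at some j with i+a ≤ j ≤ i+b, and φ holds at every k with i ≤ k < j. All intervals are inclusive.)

Need some j in [4,5] with (ready U[1,1] done), and recv at every k in [4,j-1].
  j=4: (ready U[1,1] done) — fails.
  j=5: (ready U[1,1] done) — fails.
No j in the window works → until fails.

False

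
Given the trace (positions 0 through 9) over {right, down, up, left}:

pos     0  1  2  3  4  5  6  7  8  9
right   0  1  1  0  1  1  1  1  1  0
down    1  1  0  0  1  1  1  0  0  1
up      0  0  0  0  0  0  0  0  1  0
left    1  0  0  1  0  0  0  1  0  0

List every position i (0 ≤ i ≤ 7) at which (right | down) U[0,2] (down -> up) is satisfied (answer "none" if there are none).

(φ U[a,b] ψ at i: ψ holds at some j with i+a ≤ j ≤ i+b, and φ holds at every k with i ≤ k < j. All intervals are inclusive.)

Evaluate at each i in [0,7]:
  i=0: ✓ (rhs at j=2; lhs holds on [0,1])
  i=1: ✓ (rhs at j=2; lhs holds on [1,1])
  i=2: ✓ (rhs at j=2)
  i=3: ✓ (rhs at j=3)
  i=4: ✗ (no rhs in [4,6])
  i=5: ✓ (rhs at j=7; lhs holds on [5,6])
  i=6: ✓ (rhs at j=7; lhs holds on [6,6])
  i=7: ✓ (rhs at j=7)

0, 1, 2, 3, 5, 6, 7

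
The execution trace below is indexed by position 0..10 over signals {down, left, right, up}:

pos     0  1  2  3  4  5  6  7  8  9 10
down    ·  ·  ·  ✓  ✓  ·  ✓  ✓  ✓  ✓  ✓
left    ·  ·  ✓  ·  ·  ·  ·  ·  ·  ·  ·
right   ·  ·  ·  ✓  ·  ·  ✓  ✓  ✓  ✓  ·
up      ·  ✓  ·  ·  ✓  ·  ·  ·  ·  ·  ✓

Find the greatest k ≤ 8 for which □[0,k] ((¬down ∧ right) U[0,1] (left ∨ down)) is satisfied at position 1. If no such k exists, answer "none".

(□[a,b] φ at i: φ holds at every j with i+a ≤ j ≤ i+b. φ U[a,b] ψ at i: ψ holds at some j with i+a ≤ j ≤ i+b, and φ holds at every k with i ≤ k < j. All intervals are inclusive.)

((¬down ∧ right) U[0,1] (left ∨ down)) must hold from j=1 onward; find where it first fails.
  j=1: fails → no k works.

none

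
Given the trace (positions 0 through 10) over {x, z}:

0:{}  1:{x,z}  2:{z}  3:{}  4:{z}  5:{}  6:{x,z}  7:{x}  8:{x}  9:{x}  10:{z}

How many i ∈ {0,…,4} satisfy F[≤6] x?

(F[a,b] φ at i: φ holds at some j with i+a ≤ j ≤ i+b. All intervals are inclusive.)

Evaluate at each i in [0,4]:
  i=0: ✓ (witness j=1)
  i=1: ✓ (witness j=1)
  i=2: ✓ (witness j=6)
  i=3: ✓ (witness j=6)
  i=4: ✓ (witness j=6)
Positions where it holds: {0, 1, 2, 3, 4} → 5.

5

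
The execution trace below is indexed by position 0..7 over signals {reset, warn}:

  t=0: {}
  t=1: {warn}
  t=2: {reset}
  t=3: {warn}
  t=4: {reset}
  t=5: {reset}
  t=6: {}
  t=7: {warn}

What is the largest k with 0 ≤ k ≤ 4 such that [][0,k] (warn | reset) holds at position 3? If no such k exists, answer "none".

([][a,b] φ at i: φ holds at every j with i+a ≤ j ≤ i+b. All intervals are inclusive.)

2

(warn | reset) must hold from j=3 onward; find where it first fails.
  j=3: holds
  j=4: holds
  j=5: holds
  j=6: fails
Holds on [3,5], so largest k = 2.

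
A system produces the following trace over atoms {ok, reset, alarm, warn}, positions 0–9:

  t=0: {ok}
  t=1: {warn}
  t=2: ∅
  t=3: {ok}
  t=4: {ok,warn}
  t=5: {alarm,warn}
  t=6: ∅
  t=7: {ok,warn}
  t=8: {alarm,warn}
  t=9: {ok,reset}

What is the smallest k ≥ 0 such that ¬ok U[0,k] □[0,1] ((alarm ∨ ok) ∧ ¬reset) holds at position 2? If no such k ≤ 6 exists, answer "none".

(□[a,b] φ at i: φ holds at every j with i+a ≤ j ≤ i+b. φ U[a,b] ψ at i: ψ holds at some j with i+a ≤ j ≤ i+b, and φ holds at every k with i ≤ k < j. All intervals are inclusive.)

Need earliest j ≥ 2 with □[0,1] ((alarm ∨ ok) ∧ ¬reset), and ¬ok at every k in [2,j-1].
  j=2: rhs fails.
  j=3: rhs holds; lhs holds on [2,2]. k = 1.

1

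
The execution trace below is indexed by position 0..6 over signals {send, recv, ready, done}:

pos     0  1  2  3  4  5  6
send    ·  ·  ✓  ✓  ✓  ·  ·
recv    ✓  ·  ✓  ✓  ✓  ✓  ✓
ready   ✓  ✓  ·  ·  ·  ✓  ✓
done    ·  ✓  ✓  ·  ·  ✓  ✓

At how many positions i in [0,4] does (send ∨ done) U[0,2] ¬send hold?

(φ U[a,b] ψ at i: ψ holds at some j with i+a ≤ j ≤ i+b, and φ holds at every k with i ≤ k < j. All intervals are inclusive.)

4

Evaluate at each i in [0,4]:
  i=0: ✓ (rhs at j=0)
  i=1: ✓ (rhs at j=1)
  i=2: ✗ (no rhs in [2,4])
  i=3: ✓ (rhs at j=5; lhs holds on [3,4])
  i=4: ✓ (rhs at j=5; lhs holds on [4,4])
Positions where it holds: {0, 1, 3, 4} → 4.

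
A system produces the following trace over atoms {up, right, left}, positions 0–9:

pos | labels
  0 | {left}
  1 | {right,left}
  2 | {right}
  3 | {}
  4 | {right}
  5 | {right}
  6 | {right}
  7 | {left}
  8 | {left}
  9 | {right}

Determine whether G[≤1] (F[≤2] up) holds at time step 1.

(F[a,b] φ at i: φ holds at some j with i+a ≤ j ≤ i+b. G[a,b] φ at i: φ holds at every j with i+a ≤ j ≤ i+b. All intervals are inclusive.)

Check F[≤2] up at every j in [1,2]:
  j=1: fails (none in [1,3])
  j=2: fails (none in [2,4])
Fails at j=1 → formula fails.

False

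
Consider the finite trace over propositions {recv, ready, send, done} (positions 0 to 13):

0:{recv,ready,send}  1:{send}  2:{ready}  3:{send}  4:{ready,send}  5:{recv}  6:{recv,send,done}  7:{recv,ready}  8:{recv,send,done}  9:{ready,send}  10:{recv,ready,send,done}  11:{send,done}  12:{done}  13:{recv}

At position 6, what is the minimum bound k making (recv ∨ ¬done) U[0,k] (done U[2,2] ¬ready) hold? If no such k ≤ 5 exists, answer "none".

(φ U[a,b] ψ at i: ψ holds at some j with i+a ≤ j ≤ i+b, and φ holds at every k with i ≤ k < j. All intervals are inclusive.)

Need earliest j ≥ 6 with (done U[2,2] ¬ready), and (recv ∨ ¬done) at every k in [6,j-1].
  j=6: rhs fails.
  j=7: rhs fails.
  j=8: rhs fails.
  j=9: rhs fails.
  j=10: rhs holds; lhs holds on [6,9]. k = 4.

4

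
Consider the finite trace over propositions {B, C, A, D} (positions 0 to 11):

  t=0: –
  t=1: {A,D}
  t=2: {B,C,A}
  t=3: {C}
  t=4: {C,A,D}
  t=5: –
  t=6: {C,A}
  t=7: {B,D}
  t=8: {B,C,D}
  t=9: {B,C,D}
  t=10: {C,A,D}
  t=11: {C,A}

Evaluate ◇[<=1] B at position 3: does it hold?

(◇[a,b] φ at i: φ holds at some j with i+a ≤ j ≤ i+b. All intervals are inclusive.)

No

Check B at each j in [3,4]:
  j=3: false
  j=4: false
No position in the window satisfies it → formula fails.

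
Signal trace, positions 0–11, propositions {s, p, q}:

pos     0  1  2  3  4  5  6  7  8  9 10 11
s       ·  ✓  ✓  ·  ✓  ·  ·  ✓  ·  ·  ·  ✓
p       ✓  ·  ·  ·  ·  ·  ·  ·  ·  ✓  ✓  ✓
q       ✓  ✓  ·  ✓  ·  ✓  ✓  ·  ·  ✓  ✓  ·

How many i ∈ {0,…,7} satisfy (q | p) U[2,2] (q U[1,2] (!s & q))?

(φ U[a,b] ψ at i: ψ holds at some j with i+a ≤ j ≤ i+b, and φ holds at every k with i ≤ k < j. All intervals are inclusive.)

0

Evaluate at each i in [0,7]:
  i=0: ✗ (no rhs in [2,2])
  i=1: ✗ (no rhs in [3,3])
  i=2: ✗ (no rhs in [4,4])
  i=3: ✗ (lhs fails at k=4 before rhs at j=5)
  i=4: ✗ (no rhs in [6,6])
  i=5: ✗ (no rhs in [7,7])
  i=6: ✗ (no rhs in [8,8])
  i=7: ✗ (lhs fails at k=7 before rhs at j=9)
Positions where it holds: {} → 0.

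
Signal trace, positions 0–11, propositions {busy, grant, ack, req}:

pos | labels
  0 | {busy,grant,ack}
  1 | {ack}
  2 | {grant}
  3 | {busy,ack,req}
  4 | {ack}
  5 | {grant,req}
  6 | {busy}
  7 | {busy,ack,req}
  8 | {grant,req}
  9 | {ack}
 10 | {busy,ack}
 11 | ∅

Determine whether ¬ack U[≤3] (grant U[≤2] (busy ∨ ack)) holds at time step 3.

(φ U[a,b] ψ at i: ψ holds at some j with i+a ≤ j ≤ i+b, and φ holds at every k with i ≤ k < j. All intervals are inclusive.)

True

Need some j in [3,6] with (grant U[≤2] (busy ∨ ack)), and ¬ack at every k in [3,j-1].
  j=3: (grant U[≤2] (busy ∨ ack)) holds; no prefix to check → satisfied.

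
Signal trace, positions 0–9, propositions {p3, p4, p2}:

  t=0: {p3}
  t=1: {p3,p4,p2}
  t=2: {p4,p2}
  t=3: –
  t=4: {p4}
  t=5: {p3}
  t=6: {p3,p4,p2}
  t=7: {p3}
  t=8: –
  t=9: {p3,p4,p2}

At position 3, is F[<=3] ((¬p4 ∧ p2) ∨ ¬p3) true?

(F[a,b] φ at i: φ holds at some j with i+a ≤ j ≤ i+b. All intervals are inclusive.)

Holds

Check ((¬p4 ∧ p2) ∨ ¬p3) at each j in [3,6]:
  j=3: true
  j=4: true
  j=5: false
  j=6: false
Found at j=3 → formula holds.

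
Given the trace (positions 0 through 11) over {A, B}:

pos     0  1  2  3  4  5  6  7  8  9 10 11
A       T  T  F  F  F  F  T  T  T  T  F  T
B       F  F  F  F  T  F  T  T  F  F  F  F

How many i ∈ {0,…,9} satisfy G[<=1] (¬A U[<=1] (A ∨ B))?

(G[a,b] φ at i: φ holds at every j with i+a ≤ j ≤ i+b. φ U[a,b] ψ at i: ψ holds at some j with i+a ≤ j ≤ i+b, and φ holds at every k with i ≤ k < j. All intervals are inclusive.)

Evaluate at each i in [0,9]:
  i=0: ✓ (all of [0,1])
  i=1: ✗ (fails at j=2)
  i=2: ✗ (fails at j=2)
  i=3: ✓ (all of [3,4])
  i=4: ✓ (all of [4,5])
  i=5: ✓ (all of [5,6])
  i=6: ✓ (all of [6,7])
  i=7: ✓ (all of [7,8])
  i=8: ✓ (all of [8,9])
  i=9: ✓ (all of [9,10])
Positions where it holds: {0, 3, 4, 5, 6, 7, 8, 9} → 8.

8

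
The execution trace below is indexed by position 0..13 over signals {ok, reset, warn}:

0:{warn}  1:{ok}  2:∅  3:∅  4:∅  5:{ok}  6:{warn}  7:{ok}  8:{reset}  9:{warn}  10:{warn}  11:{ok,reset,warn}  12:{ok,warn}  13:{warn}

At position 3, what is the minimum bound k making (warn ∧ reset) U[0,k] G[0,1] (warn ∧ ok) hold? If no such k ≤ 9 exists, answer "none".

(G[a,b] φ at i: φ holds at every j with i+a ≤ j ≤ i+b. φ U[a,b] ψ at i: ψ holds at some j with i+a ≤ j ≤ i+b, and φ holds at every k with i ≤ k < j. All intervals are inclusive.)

Need earliest j ≥ 3 with G[0,1] (warn ∧ ok), and (warn ∧ reset) at every k in [3,j-1].
  j=3: rhs fails.
  j=4: rhs fails.
  j=5: rhs fails.
  j=6: rhs fails.
  j=7: rhs fails.
  j=8: rhs fails.
  j=9: rhs fails.
  j=10: rhs fails.
  j=11: rhs holds but lhs fails at k=3.
  j=12: rhs fails.
No witness within the range → none.

none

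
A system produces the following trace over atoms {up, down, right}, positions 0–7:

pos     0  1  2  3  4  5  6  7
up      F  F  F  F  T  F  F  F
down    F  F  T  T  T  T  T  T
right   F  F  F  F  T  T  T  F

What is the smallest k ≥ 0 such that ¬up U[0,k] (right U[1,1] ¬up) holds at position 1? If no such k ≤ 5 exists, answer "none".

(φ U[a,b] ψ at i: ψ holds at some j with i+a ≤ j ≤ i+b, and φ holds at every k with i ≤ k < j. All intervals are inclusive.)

3

Need earliest j ≥ 1 with (right U[1,1] ¬up), and ¬up at every k in [1,j-1].
  j=1: rhs fails.
  j=2: rhs fails.
  j=3: rhs fails.
  j=4: rhs holds; lhs holds on [1,3]. k = 3.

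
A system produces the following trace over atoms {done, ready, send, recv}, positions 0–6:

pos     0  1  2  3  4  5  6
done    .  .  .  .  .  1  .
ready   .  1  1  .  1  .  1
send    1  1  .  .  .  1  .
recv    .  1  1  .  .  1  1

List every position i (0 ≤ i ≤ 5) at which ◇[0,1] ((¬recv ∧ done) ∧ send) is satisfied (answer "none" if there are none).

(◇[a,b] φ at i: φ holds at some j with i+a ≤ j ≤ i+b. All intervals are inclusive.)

none

Evaluate at each i in [0,5]:
  i=0: ✗ (none in [0,1])
  i=1: ✗ (none in [1,2])
  i=2: ✗ (none in [2,3])
  i=3: ✗ (none in [3,4])
  i=4: ✗ (none in [4,5])
  i=5: ✗ (none in [5,6])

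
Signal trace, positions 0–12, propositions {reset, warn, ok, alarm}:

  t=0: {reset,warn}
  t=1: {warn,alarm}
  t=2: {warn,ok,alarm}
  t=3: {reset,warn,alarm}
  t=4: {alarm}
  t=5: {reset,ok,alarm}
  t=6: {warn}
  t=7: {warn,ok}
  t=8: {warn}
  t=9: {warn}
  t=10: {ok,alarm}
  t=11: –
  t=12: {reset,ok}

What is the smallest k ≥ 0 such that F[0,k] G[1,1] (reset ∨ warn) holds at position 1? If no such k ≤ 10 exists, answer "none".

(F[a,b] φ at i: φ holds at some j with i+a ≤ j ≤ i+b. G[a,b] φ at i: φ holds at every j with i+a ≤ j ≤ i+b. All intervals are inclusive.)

0

Scan j = 1,2,… for G[1,1] (reset ∨ warn):
  j=1: holds
First hit at j=1, so smallest k = 1-1 = 0.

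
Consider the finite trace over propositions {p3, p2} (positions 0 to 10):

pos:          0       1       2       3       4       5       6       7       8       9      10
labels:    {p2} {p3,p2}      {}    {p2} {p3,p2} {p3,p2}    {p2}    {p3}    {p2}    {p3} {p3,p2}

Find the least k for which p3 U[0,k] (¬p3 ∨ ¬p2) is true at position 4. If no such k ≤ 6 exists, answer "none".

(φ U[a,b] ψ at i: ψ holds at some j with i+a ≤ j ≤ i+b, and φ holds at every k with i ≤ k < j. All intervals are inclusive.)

2

Need earliest j ≥ 4 with (¬p3 ∨ ¬p2), and p3 at every k in [4,j-1].
  j=4: rhs fails.
  j=5: rhs fails.
  j=6: rhs holds; lhs holds on [4,5]. k = 2.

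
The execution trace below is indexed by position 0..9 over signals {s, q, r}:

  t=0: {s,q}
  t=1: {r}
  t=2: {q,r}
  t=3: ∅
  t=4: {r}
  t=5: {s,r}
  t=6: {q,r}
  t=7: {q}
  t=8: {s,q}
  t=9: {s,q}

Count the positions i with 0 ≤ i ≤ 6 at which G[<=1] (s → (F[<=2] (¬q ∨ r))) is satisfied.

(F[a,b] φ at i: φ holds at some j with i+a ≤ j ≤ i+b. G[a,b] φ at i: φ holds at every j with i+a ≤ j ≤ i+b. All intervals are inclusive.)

Evaluate at each i in [0,6]:
  i=0: ✓ (all of [0,1])
  i=1: ✓ (all of [1,2])
  i=2: ✓ (all of [2,3])
  i=3: ✓ (all of [3,4])
  i=4: ✓ (all of [4,5])
  i=5: ✓ (all of [5,6])
  i=6: ✓ (all of [6,7])
Positions where it holds: {0, 1, 2, 3, 4, 5, 6} → 7.

7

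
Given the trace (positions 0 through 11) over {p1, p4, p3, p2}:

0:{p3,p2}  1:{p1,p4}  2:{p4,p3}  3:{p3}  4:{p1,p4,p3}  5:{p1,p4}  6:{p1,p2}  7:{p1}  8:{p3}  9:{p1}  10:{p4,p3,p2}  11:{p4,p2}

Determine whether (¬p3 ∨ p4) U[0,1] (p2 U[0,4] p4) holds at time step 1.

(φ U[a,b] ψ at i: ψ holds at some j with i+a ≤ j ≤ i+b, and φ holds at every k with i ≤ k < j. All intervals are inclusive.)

Yes

Need some j in [1,2] with (p2 U[0,4] p4), and (¬p3 ∨ p4) at every k in [1,j-1].
  j=1: (p2 U[0,4] p4) holds; no prefix to check → satisfied.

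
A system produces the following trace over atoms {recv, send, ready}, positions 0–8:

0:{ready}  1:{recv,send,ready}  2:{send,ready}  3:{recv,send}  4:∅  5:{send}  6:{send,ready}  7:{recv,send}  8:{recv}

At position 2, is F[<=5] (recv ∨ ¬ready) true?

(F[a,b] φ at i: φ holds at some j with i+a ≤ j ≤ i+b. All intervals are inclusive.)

Check (recv ∨ ¬ready) at each j in [2,7]:
  j=2: false
  j=3: true
  j=4: true
  j=5: true
  j=6: false
  j=7: true
Found at j=3 → formula holds.

True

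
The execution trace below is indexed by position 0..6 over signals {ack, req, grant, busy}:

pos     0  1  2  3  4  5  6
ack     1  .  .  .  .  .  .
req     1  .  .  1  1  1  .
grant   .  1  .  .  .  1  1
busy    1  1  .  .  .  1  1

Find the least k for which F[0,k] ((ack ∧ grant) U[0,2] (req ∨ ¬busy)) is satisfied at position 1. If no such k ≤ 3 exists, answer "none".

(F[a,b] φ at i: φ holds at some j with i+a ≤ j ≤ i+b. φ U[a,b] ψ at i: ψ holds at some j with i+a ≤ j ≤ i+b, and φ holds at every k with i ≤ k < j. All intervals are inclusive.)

1

Scan j = 1,2,… for ((ack ∧ grant) U[0,2] (req ∨ ¬busy)):
  j=1: fails
  j=2: holds
First hit at j=2, so smallest k = 2-1 = 1.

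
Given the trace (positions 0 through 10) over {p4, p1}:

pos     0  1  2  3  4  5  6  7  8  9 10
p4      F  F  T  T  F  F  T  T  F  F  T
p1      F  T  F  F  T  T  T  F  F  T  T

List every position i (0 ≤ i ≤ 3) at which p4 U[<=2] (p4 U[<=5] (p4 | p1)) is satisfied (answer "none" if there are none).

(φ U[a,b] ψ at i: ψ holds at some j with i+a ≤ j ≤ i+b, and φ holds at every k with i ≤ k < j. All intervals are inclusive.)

1, 2, 3

Evaluate at each i in [0,3]:
  i=0: ✗ (lhs fails at k=0 before rhs at j=1)
  i=1: ✓ (rhs at j=1)
  i=2: ✓ (rhs at j=2)
  i=3: ✓ (rhs at j=3)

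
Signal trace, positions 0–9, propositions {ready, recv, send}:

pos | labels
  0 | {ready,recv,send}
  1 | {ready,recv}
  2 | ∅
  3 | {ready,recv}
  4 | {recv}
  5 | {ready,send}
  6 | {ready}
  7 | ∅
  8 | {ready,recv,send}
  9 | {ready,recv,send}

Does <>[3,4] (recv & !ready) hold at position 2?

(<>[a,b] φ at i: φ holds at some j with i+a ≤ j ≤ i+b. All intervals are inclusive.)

Check (recv & !ready) at each j in [5,6]:
  j=5: false
  j=6: false
No position in the window satisfies it → formula fails.

No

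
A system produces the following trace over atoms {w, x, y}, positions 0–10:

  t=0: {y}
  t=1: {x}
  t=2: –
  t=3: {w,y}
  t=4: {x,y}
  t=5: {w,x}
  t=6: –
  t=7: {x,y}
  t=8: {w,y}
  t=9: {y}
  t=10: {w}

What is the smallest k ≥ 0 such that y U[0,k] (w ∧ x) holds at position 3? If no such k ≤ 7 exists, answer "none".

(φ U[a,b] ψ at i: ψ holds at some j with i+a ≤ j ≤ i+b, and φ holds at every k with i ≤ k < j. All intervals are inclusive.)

Need earliest j ≥ 3 with (w ∧ x), and y at every k in [3,j-1].
  j=3: rhs fails.
  j=4: rhs fails.
  j=5: rhs holds; lhs holds on [3,4]. k = 2.

2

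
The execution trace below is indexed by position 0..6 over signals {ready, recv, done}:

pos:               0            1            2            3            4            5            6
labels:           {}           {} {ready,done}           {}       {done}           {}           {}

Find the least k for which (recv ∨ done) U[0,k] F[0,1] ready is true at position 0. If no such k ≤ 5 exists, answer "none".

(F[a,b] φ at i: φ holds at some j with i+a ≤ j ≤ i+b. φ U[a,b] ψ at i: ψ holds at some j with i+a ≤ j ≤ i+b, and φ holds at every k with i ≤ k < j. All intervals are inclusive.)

none

Need earliest j ≥ 0 with F[0,1] ready, and (recv ∨ done) at every k in [0,j-1].
  j=0: rhs fails.
  j=1: rhs holds but lhs fails at k=0.
  j=2: rhs holds but lhs fails at k=0.
  j=3: rhs fails.
  j=4: rhs fails.
  j=5: rhs fails.
No witness within the range → none.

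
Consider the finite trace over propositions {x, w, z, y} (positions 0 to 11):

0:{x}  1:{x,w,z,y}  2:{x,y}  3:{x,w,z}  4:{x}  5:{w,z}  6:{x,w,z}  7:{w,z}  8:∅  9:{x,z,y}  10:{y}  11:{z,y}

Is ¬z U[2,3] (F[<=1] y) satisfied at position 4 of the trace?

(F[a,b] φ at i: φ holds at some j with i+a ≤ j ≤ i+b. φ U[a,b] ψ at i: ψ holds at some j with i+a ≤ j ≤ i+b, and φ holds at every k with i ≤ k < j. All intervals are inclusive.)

Need some j in [6,7] with F[<=1] y, and ¬z at every k in [4,j-1].
  j=6: F[<=1] y — fails (none in [6,7]).
  j=7: F[<=1] y — fails (none in [7,8]).
No j in the window works → until fails.

Does not hold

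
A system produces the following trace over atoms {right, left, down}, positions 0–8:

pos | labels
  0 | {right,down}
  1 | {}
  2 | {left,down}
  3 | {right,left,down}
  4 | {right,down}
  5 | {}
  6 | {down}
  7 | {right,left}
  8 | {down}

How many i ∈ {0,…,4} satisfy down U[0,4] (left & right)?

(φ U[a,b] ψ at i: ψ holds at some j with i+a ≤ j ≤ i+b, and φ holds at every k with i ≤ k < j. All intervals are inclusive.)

Evaluate at each i in [0,4]:
  i=0: ✗ (lhs fails at k=1 before rhs at j=3)
  i=1: ✗ (lhs fails at k=1 before rhs at j=3)
  i=2: ✓ (rhs at j=3; lhs holds on [2,2])
  i=3: ✓ (rhs at j=3)
  i=4: ✗ (lhs fails at k=5 before rhs at j=7)
Positions where it holds: {2, 3} → 2.

2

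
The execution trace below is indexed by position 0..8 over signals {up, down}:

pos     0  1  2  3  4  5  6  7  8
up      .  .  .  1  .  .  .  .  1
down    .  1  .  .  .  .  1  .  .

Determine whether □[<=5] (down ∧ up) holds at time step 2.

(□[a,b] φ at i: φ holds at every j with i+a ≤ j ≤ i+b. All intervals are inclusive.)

False

Check (down ∧ up) at every j in [2,7]:
  j=2: false
  j=3: false
  j=4: false
  j=5: false
  j=6: false
  j=7: false
Fails at j=2 → formula fails.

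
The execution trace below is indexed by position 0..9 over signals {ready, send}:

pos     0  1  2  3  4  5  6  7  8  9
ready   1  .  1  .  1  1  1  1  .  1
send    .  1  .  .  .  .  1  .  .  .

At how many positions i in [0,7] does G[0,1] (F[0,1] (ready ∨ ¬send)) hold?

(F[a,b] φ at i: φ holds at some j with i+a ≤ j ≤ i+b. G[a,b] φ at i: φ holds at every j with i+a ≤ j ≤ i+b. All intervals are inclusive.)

Evaluate at each i in [0,7]:
  i=0: ✓ (all of [0,1])
  i=1: ✓ (all of [1,2])
  i=2: ✓ (all of [2,3])
  i=3: ✓ (all of [3,4])
  i=4: ✓ (all of [4,5])
  i=5: ✓ (all of [5,6])
  i=6: ✓ (all of [6,7])
  i=7: ✓ (all of [7,8])
Positions where it holds: {0, 1, 2, 3, 4, 5, 6, 7} → 8.

8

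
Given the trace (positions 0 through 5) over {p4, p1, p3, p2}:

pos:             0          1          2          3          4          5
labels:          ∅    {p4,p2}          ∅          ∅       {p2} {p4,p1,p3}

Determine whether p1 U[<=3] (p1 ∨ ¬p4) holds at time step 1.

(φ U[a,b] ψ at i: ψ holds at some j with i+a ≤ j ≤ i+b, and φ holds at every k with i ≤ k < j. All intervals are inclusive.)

False

Need some j in [1,4] with (p1 ∨ ¬p4), and p1 at every k in [1,j-1].
  j=1: (p1 ∨ ¬p4) false.
  j=2: (p1 ∨ ¬p4) holds, but p1 fails at k=1 → not this j.
  j=3: (p1 ∨ ¬p4) holds, but p1 fails at k=1 → not this j.
  j=4: (p1 ∨ ¬p4) holds, but p1 fails at k=1 → not this j.
No j in the window works → until fails.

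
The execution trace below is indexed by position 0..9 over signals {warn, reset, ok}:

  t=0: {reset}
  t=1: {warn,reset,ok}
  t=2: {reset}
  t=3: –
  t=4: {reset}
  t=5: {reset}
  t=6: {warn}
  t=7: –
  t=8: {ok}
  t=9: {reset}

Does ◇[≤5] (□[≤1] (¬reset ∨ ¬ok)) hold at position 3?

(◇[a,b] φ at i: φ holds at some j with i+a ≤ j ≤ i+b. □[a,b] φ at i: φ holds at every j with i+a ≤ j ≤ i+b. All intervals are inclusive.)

True

Check □[≤1] (¬reset ∨ ¬ok) at each j in [3,8]:
  j=3: holds on [3,4]
  j=4: holds on [4,5]
  j=5: holds on [5,6]
  j=6: holds on [6,7]
  j=7: holds on [7,8]
  j=8: holds on [8,9]
Found at j=3 → formula holds.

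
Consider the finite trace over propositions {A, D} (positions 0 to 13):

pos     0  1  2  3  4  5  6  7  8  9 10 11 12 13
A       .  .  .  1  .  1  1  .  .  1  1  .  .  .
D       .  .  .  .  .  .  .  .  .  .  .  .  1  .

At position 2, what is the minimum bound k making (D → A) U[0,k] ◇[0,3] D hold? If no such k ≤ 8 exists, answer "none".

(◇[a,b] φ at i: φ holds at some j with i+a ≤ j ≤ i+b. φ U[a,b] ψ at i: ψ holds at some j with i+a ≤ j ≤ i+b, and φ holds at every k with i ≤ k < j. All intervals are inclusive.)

7

Need earliest j ≥ 2 with ◇[0,3] D, and (D → A) at every k in [2,j-1].
  j=2: rhs fails.
  j=3: rhs fails.
  j=4: rhs fails.
  j=5: rhs fails.
  j=6: rhs fails.
  j=7: rhs fails.
  j=8: rhs fails.
  j=9: rhs holds; lhs holds on [2,8]. k = 7.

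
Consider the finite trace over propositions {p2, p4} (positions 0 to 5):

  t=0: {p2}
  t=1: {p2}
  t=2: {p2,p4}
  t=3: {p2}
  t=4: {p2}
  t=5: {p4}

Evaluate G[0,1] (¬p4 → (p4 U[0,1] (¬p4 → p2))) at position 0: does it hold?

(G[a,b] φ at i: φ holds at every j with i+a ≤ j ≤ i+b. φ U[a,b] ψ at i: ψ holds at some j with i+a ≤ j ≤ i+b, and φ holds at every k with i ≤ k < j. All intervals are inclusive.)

True

Check (¬p4 → (p4 U[0,1] (¬p4 → p2))) at every j in [0,1]:
  j=0: antecedent true; consequent holds → ✓
  j=1: antecedent true; consequent holds → ✓
All positions satisfy it → formula holds.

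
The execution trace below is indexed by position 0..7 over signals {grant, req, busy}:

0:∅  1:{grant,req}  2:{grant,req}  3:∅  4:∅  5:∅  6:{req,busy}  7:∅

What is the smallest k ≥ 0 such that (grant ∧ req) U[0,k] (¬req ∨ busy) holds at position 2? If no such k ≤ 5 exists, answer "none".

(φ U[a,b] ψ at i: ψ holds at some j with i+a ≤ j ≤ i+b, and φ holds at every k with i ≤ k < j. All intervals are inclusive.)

Need earliest j ≥ 2 with (¬req ∨ busy), and (grant ∧ req) at every k in [2,j-1].
  j=2: rhs fails.
  j=3: rhs holds; lhs holds on [2,2]. k = 1.

1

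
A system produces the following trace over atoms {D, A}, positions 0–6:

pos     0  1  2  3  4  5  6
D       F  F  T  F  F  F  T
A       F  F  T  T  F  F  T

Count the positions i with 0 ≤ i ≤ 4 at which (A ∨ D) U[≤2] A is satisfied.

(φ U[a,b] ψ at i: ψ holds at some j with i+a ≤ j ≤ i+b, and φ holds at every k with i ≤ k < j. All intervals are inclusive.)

2

Evaluate at each i in [0,4]:
  i=0: ✗ (lhs fails at k=0 before rhs at j=2)
  i=1: ✗ (lhs fails at k=1 before rhs at j=2)
  i=2: ✓ (rhs at j=2)
  i=3: ✓ (rhs at j=3)
  i=4: ✗ (lhs fails at k=4 before rhs at j=6)
Positions where it holds: {2, 3} → 2.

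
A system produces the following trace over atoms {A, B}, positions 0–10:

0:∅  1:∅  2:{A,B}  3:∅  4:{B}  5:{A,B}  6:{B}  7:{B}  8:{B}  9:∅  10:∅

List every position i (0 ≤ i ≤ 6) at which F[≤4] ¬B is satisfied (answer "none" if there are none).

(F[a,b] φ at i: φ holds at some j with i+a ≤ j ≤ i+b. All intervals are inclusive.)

0, 1, 2, 3, 5, 6

Evaluate at each i in [0,6]:
  i=0: ✓ (witness j=0)
  i=1: ✓ (witness j=1)
  i=2: ✓ (witness j=3)
  i=3: ✓ (witness j=3)
  i=4: ✗ (none in [4,8])
  i=5: ✓ (witness j=9)
  i=6: ✓ (witness j=9)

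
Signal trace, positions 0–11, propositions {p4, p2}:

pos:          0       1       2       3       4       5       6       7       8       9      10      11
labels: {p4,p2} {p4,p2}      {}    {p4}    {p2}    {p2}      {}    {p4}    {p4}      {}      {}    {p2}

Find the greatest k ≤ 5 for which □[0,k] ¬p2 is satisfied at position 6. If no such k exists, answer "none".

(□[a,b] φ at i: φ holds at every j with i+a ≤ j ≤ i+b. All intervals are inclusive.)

4

¬p2 must hold from j=6 onward; find where it first fails.
  j=6: holds
  j=7: holds
  j=8: holds
  j=9: holds
  j=10: holds
  j=11: fails
Holds on [6,10], so largest k = 4.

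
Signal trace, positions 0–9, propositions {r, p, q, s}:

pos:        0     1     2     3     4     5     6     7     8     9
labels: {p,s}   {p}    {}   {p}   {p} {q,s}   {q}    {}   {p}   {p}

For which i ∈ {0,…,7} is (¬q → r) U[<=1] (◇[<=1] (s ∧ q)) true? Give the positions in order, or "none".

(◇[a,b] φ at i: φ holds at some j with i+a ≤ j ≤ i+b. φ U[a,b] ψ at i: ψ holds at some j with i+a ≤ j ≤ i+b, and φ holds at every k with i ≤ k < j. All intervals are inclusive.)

4, 5

Evaluate at each i in [0,7]:
  i=0: ✗ (no rhs in [0,1])
  i=1: ✗ (no rhs in [1,2])
  i=2: ✗ (no rhs in [2,3])
  i=3: ✗ (lhs fails at k=3 before rhs at j=4)
  i=4: ✓ (rhs at j=4)
  i=5: ✓ (rhs at j=5)
  i=6: ✗ (no rhs in [6,7])
  i=7: ✗ (no rhs in [7,8])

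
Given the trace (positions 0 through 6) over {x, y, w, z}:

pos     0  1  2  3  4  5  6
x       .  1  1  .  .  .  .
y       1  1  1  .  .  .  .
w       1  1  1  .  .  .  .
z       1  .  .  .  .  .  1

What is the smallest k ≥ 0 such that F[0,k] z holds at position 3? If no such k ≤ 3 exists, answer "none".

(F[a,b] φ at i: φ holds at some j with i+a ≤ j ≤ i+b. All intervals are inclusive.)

3

Scan j = 3,4,… for z:
  j=3: fails
  j=4: fails
  j=5: fails
  j=6: holds
First hit at j=6, so smallest k = 6-3 = 3.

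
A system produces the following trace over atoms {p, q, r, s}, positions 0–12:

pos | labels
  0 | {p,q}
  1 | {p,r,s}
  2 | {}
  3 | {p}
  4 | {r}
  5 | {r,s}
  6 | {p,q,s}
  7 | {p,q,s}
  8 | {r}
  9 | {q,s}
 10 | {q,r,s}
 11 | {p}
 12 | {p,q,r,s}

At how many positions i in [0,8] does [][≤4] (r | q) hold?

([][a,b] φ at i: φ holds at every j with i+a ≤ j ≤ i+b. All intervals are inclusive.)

Evaluate at each i in [0,8]:
  i=0: ✗ (fails at j=2)
  i=1: ✗ (fails at j=2)
  i=2: ✗ (fails at j=2)
  i=3: ✗ (fails at j=3)
  i=4: ✓ (all of [4,8])
  i=5: ✓ (all of [5,9])
  i=6: ✓ (all of [6,10])
  i=7: ✗ (fails at j=11)
  i=8: ✗ (fails at j=11)
Positions where it holds: {4, 5, 6} → 3.

3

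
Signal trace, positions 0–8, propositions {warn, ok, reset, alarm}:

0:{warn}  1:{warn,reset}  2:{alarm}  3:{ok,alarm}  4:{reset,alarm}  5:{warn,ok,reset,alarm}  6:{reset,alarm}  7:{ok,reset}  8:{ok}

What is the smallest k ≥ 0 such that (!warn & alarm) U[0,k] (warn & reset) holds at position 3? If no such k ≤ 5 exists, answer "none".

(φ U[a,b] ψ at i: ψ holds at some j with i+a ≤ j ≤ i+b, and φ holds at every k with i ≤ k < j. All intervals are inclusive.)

2

Need earliest j ≥ 3 with (warn & reset), and (!warn & alarm) at every k in [3,j-1].
  j=3: rhs fails.
  j=4: rhs fails.
  j=5: rhs holds; lhs holds on [3,4]. k = 2.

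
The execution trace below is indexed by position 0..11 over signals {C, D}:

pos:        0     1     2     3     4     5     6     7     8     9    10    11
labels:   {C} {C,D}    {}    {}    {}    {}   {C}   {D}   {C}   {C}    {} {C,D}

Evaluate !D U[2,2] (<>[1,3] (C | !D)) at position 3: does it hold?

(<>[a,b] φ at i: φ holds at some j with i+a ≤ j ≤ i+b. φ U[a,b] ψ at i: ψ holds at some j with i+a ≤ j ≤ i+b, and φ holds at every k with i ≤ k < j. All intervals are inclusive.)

True

Need some j in [5,5] with <>[1,3] (C | !D), and !D at every k in [3,j-1].
  j=5: <>[1,3] (C | !D) holds; !D holds at every k in [3,4] → satisfied.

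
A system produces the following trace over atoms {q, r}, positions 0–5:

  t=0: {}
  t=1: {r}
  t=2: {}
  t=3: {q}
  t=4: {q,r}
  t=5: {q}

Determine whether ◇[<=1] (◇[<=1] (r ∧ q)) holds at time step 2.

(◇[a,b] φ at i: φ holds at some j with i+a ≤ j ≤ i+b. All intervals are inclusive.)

Check ◇[<=1] (r ∧ q) at each j in [2,3]:
  j=2: fails (none in [2,3])
  j=3: holds (witness at 4)
Found at j=3 → formula holds.

True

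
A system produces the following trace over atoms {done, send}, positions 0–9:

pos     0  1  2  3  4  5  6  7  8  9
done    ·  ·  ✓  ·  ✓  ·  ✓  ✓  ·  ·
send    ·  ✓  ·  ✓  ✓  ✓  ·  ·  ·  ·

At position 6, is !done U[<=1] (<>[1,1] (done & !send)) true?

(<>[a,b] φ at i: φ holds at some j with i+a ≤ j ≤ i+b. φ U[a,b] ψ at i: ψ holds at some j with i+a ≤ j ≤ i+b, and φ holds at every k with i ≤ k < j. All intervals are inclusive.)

Need some j in [6,7] with <>[1,1] (done & !send), and !done at every k in [6,j-1].
  j=6: <>[1,1] (done & !send) holds; no prefix to check → satisfied.

Holds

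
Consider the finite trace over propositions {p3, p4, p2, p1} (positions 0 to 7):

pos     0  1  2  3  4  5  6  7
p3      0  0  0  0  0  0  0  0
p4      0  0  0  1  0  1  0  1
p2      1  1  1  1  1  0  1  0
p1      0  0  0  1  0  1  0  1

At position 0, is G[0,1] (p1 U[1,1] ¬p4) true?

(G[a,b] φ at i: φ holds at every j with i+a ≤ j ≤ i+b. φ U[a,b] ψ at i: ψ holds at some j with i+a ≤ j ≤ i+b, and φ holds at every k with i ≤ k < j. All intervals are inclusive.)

Check (p1 U[1,1] ¬p4) at every j in [0,1]:
  j=0: fails
  j=1: fails
Fails at j=0 → formula fails.

No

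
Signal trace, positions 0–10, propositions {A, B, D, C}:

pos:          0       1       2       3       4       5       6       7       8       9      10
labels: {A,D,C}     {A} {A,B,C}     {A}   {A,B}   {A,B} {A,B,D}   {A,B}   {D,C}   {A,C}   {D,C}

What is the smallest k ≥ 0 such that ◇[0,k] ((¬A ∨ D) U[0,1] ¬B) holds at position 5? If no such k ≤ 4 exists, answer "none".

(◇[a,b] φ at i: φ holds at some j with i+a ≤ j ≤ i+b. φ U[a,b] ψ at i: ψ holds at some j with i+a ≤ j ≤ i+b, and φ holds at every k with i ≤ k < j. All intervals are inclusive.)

3

Scan j = 5,6,… for ((¬A ∨ D) U[0,1] ¬B):
  j=5: fails
  j=6: fails
  j=7: fails
  j=8: holds
First hit at j=8, so smallest k = 8-5 = 3.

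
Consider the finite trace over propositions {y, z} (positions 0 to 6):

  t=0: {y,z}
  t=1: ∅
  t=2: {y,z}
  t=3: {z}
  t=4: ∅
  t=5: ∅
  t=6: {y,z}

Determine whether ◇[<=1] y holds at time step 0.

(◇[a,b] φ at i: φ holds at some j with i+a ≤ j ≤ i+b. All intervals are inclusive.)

Holds

Check y at each j in [0,1]:
  j=0: true
  j=1: false
Found at j=0 → formula holds.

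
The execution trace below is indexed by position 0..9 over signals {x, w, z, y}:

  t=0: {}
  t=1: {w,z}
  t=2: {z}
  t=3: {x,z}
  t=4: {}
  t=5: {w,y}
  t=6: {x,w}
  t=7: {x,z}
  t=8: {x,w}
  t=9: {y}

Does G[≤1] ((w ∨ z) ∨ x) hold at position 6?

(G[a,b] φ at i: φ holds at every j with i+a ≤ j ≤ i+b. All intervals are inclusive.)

Holds

Check ((w ∨ z) ∨ x) at every j in [6,7]:
  j=6: true
  j=7: true
All positions satisfy it → formula holds.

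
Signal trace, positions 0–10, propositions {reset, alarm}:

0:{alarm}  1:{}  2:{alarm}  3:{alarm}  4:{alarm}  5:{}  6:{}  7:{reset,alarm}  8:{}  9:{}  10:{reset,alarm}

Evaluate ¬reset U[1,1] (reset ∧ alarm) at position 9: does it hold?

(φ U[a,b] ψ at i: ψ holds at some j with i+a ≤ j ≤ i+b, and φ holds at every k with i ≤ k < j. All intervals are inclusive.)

Need some j in [10,10] with (reset ∧ alarm), and ¬reset at every k in [9,j-1].
  j=10: (reset ∧ alarm) holds; ¬reset holds at every k in [9,9] → satisfied.

True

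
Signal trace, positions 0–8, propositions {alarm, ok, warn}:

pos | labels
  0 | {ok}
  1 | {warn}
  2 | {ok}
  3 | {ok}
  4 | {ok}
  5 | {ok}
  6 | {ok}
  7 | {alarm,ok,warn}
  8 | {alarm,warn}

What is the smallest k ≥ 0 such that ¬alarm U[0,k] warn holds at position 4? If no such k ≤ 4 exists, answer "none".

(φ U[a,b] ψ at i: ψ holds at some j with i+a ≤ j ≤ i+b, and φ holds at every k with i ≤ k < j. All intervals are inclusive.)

3

Need earliest j ≥ 4 with warn, and ¬alarm at every k in [4,j-1].
  j=4: rhs fails.
  j=5: rhs fails.
  j=6: rhs fails.
  j=7: rhs holds; lhs holds on [4,6]. k = 3.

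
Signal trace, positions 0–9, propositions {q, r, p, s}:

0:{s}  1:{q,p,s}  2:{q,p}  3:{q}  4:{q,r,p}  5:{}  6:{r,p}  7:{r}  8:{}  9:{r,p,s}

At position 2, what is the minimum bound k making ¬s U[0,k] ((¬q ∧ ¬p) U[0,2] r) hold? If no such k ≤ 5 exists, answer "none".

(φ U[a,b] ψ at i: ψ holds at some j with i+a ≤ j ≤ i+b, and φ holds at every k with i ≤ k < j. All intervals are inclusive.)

Need earliest j ≥ 2 with ((¬q ∧ ¬p) U[0,2] r), and ¬s at every k in [2,j-1].
  j=2: rhs fails.
  j=3: rhs fails.
  j=4: rhs holds; lhs holds on [2,3]. k = 2.

2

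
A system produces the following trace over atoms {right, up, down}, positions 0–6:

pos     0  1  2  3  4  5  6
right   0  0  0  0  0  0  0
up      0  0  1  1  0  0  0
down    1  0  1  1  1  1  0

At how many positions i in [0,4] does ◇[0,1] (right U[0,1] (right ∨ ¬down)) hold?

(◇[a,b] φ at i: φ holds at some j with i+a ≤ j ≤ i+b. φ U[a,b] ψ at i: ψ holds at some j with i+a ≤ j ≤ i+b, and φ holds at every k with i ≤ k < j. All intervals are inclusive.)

2

Evaluate at each i in [0,4]:
  i=0: ✓ (witness j=1)
  i=1: ✓ (witness j=1)
  i=2: ✗ (none in [2,3])
  i=3: ✗ (none in [3,4])
  i=4: ✗ (none in [4,5])
Positions where it holds: {0, 1} → 2.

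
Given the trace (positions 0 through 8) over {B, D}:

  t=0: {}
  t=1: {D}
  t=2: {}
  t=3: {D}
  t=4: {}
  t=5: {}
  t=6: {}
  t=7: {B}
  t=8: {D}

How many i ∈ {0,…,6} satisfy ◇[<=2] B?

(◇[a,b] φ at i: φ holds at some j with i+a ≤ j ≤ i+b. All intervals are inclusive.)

Evaluate at each i in [0,6]:
  i=0: ✗ (none in [0,2])
  i=1: ✗ (none in [1,3])
  i=2: ✗ (none in [2,4])
  i=3: ✗ (none in [3,5])
  i=4: ✗ (none in [4,6])
  i=5: ✓ (witness j=7)
  i=6: ✓ (witness j=7)
Positions where it holds: {5, 6} → 2.

2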